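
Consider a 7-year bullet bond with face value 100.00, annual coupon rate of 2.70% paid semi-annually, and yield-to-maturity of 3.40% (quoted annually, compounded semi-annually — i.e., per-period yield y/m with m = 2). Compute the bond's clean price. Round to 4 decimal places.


Answer: Price = 95.6720

Derivation:
Coupon per period c = face * coupon_rate / m = 1.350000
Periods per year m = 2; per-period yield y/m = 0.017000
Number of cashflows N = 14
Cashflows (t years, CF_t, discount factor 1/(1+y/m)^(m*t), PV):
  t = 0.5000: CF_t = 1.350000, DF = 0.983284, PV = 1.327434
  t = 1.0000: CF_t = 1.350000, DF = 0.966848, PV = 1.305244
  t = 1.5000: CF_t = 1.350000, DF = 0.950686, PV = 1.283426
  t = 2.0000: CF_t = 1.350000, DF = 0.934795, PV = 1.261973
  t = 2.5000: CF_t = 1.350000, DF = 0.919169, PV = 1.240878
  t = 3.0000: CF_t = 1.350000, DF = 0.903804, PV = 1.220135
  t = 3.5000: CF_t = 1.350000, DF = 0.888696, PV = 1.199740
  t = 4.0000: CF_t = 1.350000, DF = 0.873841, PV = 1.179685
  t = 4.5000: CF_t = 1.350000, DF = 0.859234, PV = 1.159966
  t = 5.0000: CF_t = 1.350000, DF = 0.844871, PV = 1.140576
  t = 5.5000: CF_t = 1.350000, DF = 0.830748, PV = 1.121510
  t = 6.0000: CF_t = 1.350000, DF = 0.816862, PV = 1.102763
  t = 6.5000: CF_t = 1.350000, DF = 0.803207, PV = 1.084330
  t = 7.0000: CF_t = 101.350000, DF = 0.789781, PV = 80.044300
Price P = sum_t PV_t = 95.671961


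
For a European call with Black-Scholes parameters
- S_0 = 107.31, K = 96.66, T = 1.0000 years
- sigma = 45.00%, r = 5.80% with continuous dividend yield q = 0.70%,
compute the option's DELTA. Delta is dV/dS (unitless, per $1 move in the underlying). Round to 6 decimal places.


d1 = 0.5706048345; d2 = 0.1206048345
phi(d1) = 0.3390073563; exp(-qT) = 0.9930244429; exp(-rT) = 0.9436499474
N(d1) = 0.7158662297
Delta = exp(-qT) * N(d1) = 0.9930244429 * 0.7158662297 = 0.710873

Answer: Delta = 0.710873


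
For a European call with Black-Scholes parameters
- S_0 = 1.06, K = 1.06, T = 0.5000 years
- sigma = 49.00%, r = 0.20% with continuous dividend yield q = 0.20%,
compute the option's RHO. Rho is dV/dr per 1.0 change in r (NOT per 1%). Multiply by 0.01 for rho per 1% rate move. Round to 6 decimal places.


d1 = 0.1732411614; d2 = -0.1732411614
phi(d1) = 0.3930003474; exp(-qT) = 0.9990004998; exp(-rT) = 0.9990004998
N(d2) = 0.4312309353
Rho = K*T*exp(-rT)*N(d2) = 1.0600 * 0.5000 * 0.9990004998 * 0.4312309353 = 0.228324

Answer: Rho = 0.228324


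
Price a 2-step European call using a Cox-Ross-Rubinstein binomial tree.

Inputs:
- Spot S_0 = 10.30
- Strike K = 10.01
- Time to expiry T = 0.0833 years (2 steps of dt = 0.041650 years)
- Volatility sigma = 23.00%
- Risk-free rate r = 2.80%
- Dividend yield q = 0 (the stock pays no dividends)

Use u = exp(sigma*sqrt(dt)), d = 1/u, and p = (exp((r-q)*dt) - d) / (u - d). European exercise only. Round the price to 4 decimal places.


Answer: Price = V(0,0) = 0.4708

Derivation:
dt = T/N = 0.041650
u = exp(sigma*sqrt(dt)) = 1.048058; d = 1/u = 0.954145
p = (exp((r-q)*dt) - d) / (u - d) = 0.500693
Discount per step: exp(-r*dt) = 0.998834
Stock lattice S(k, i) with i counting down-moves:
  k=0: S(0,0) = 10.3000
  k=1: S(1,0) = 10.7950; S(1,1) = 9.8277
  k=2: S(2,0) = 11.3138; S(2,1) = 10.3000; S(2,2) = 9.3771
Terminal payoffs V(N, i) = max(S_T - K, 0):
  V(2,0) = 1.303789; V(2,1) = 0.290000; V(2,2) = 0.000000
Backward induction: V(k, i) = exp(-r*dt) * [p * V(k+1, i) + (1-p) * V(k+1, i+1)].
  V(1,0) = exp(-r*dt) * [p*1.303789 + (1-p)*0.290000] = 0.796667
  V(1,1) = exp(-r*dt) * [p*0.290000 + (1-p)*0.000000] = 0.145032
  V(0,0) = exp(-r*dt) * [p*0.796667 + (1-p)*0.145032] = 0.470751


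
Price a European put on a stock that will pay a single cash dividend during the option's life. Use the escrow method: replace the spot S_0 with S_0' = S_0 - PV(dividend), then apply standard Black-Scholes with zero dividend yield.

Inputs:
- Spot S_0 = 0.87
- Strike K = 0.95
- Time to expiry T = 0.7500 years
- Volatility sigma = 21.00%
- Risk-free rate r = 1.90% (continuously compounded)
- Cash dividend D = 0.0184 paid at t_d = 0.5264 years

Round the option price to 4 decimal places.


PV(D) = D * exp(-r * t_d) = 0.0184 * 0.99004825 = 0.01821689
S_0' = S_0 - PV(D) = 0.8700 - 0.01821689 = 0.85178311
d1 = (ln(S_0'/K) + (r + sigma^2/2)*T) / (sigma*sqrt(T)) = -0.43077233
d2 = d1 - sigma*sqrt(T) = -0.61263766
exp(-rT) = 0.98585105
N(-d1) = 0.66668304; N(-d2) = 0.72994202
P = K * exp(-rT) * N(-d2) - S_0' * N(-d1) = 0.9500 * 0.98585105 * 0.72994202 - 0.85178311 * 0.66668304 = 0.1158

Answer: Price = 0.1158


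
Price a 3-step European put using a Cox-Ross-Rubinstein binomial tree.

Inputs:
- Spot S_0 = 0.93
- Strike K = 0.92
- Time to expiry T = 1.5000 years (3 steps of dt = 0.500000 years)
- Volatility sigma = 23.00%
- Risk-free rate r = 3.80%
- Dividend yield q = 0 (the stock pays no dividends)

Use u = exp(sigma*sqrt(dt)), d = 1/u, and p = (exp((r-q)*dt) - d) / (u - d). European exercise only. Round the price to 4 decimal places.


Answer: Price = V(0,0) = 0.0811

Derivation:
dt = T/N = 0.500000
u = exp(sigma*sqrt(dt)) = 1.176607; d = 1/u = 0.849902
p = (exp((r-q)*dt) - d) / (u - d) = 0.518143
Discount per step: exp(-r*dt) = 0.981179
Stock lattice S(k, i) with i counting down-moves:
  k=0: S(0,0) = 0.9300
  k=1: S(1,0) = 1.0942; S(1,1) = 0.7904
  k=2: S(2,0) = 1.2875; S(2,1) = 0.9300; S(2,2) = 0.6718
  k=3: S(3,0) = 1.5149; S(3,1) = 1.0942; S(3,2) = 0.7904; S(3,3) = 0.5709
Terminal payoffs V(N, i) = max(K - S_T, 0):
  V(3,0) = 0.000000; V(3,1) = 0.000000; V(3,2) = 0.129591; V(3,3) = 0.349062
Backward induction: V(k, i) = exp(-r*dt) * [p * V(k+1, i) + (1-p) * V(k+1, i+1)].
  V(2,0) = exp(-r*dt) * [p*0.000000 + (1-p)*0.000000] = 0.000000
  V(2,1) = exp(-r*dt) * [p*0.000000 + (1-p)*0.129591] = 0.061269
  V(2,2) = exp(-r*dt) * [p*0.129591 + (1-p)*0.349062] = 0.230915
  V(1,0) = exp(-r*dt) * [p*0.000000 + (1-p)*0.061269] = 0.028967
  V(1,1) = exp(-r*dt) * [p*0.061269 + (1-p)*0.230915] = 0.140323
  V(0,0) = exp(-r*dt) * [p*0.028967 + (1-p)*0.140323] = 0.081070


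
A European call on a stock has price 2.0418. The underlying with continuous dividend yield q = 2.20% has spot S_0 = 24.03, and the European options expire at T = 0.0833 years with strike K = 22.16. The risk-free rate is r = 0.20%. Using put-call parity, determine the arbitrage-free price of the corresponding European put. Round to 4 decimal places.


Answer: Put price = 0.2121

Derivation:
Put-call parity: C - P = S_0 * exp(-qT) - K * exp(-rT).
S_0 * exp(-qT) = 24.0300 * 0.99816908 = 23.98600295
K * exp(-rT) = 22.1600 * 0.99983341 = 22.15630845
P = C - S*exp(-qT) + K*exp(-rT)
P = 2.0418 - 23.98600295 + 22.15630845 = 0.2121


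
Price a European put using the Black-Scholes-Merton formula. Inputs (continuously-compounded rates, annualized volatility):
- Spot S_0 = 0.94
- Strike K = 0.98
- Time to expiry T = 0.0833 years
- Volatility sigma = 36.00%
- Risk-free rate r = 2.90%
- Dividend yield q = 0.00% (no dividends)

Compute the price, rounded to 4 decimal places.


Answer: Price = 0.0613

Derivation:
d1 = (ln(S/K) + (r - q + 0.5*sigma^2) * T) / (sigma * sqrt(T)) = -0.32587507
d2 = d1 - sigma * sqrt(T) = -0.42977733
exp(-rT) = 0.99758722; exp(-qT) = 1.00000000
P = K * exp(-rT) * N(-d2) - S_0 * exp(-qT) * N(-d1)
N(-d1) = 0.62774056; N(-d2) = 0.66632119
P = 0.9800 * 0.99758722 * 0.66632119 - 0.9400 * 1.00000000 * 0.62774056 = 0.0613


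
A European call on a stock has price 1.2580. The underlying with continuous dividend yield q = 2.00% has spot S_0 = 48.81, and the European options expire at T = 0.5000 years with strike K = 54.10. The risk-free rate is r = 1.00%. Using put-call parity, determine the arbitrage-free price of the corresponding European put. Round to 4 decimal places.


Put-call parity: C - P = S_0 * exp(-qT) - K * exp(-rT).
S_0 * exp(-qT) = 48.8100 * 0.99004983 = 48.32433239
K * exp(-rT) = 54.1000 * 0.99501248 = 53.83017512
P = C - S*exp(-qT) + K*exp(-rT)
P = 1.2580 - 48.32433239 + 53.83017512 = 6.7638

Answer: Put price = 6.7638


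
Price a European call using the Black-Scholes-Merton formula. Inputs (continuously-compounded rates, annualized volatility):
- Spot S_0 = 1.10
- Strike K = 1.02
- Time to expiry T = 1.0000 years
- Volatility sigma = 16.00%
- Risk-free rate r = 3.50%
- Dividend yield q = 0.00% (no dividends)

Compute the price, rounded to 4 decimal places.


Answer: Price = 0.1392

Derivation:
d1 = (ln(S/K) + (r - q + 0.5*sigma^2) * T) / (sigma * sqrt(T)) = 0.77067220
d2 = d1 - sigma * sqrt(T) = 0.61067220
exp(-rT) = 0.96560542; exp(-qT) = 1.00000000
C = S_0 * exp(-qT) * N(d1) - K * exp(-rT) * N(d2)
N(d1) = 0.77954937; N(d2) = 0.72929169
C = 1.1000 * 1.00000000 * 0.77954937 - 1.0200 * 0.96560542 * 0.72929169 = 0.1392


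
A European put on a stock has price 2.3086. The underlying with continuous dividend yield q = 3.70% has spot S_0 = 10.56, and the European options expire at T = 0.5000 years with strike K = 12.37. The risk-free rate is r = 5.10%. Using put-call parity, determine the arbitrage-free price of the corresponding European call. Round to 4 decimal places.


Answer: Call price = 0.6165

Derivation:
Put-call parity: C - P = S_0 * exp(-qT) - K * exp(-rT).
S_0 * exp(-qT) = 10.5600 * 0.98167007 = 10.36643599
K * exp(-rT) = 12.3700 * 0.97482238 = 12.05855283
C = P + S*exp(-qT) - K*exp(-rT)
C = 2.3086 + 10.36643599 - 12.05855283 = 0.6165


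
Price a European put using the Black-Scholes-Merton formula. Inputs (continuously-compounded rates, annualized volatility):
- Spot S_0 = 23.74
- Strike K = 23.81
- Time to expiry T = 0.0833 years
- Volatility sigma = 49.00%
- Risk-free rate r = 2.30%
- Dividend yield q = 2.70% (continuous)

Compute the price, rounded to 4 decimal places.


Answer: Price = 1.3767

Derivation:
d1 = (ln(S/K) + (r - q + 0.5*sigma^2) * T) / (sigma * sqrt(T)) = 0.04753623
d2 = d1 - sigma * sqrt(T) = -0.09388629
exp(-rT) = 0.99808593; exp(-qT) = 0.99775343
P = K * exp(-rT) * N(-d2) - S_0 * exp(-qT) * N(-d1)
N(-d1) = 0.48104293; N(-d2) = 0.53740026
P = 23.8100 * 0.99808593 * 0.53740026 - 23.7400 * 0.99775343 * 0.48104293 = 1.3767


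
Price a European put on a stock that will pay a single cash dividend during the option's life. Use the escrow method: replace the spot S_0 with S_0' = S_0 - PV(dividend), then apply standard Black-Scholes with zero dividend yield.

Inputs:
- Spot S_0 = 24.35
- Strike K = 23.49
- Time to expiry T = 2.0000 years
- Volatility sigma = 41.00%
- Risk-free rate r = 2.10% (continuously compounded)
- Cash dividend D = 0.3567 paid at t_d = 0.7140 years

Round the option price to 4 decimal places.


Answer: Price = 4.5997

Derivation:
PV(D) = D * exp(-r * t_d) = 0.3567 * 0.98511785 = 0.35139154
S_0' = S_0 - PV(D) = 24.3500 - 0.35139154 = 23.99860846
d1 = (ln(S_0'/K) + (r + sigma^2/2)*T) / (sigma*sqrt(T)) = 0.39929294
d2 = d1 - sigma*sqrt(T) = -0.18053462
exp(-rT) = 0.95886978
N(-d1) = 0.34483869; N(-d2) = 0.57163356
P = K * exp(-rT) * N(-d2) - S_0' * N(-d1) = 23.4900 * 0.95886978 * 0.57163356 - 23.99860846 * 0.34483869 = 4.5997


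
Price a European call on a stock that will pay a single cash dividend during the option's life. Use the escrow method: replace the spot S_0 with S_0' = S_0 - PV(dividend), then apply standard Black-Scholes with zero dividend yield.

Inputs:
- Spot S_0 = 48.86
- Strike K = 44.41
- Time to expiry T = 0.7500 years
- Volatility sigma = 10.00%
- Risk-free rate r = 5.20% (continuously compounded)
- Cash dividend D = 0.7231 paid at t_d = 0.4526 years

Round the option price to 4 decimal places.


PV(D) = D * exp(-r * t_d) = 0.7231 * 0.97673959 = 0.70628040
S_0' = S_0 - PV(D) = 48.8600 - 0.70628040 = 48.15371960
d1 = (ln(S_0'/K) + (r + sigma^2/2)*T) / (sigma*sqrt(T)) = 1.42817654
d2 = d1 - sigma*sqrt(T) = 1.34157400
exp(-rT) = 0.96175071
N(d1) = 0.92337947; N(d2) = 0.91013292
C = S_0' * N(d1) - K * exp(-rT) * N(d2) = 48.15371960 * 0.92337947 - 44.4100 * 0.96175071 * 0.91013292 = 5.5912

Answer: Price = 5.5912


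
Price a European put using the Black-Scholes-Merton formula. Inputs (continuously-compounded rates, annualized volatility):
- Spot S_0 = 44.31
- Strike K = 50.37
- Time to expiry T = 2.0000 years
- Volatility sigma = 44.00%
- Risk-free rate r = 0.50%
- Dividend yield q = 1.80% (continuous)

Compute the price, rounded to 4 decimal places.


d1 = (ln(S/K) + (r - q + 0.5*sigma^2) * T) / (sigma * sqrt(T)) = 0.06334170
d2 = d1 - sigma * sqrt(T) = -0.55891227
exp(-rT) = 0.99004983; exp(-qT) = 0.96464029
P = K * exp(-rT) * N(-d2) - S_0 * exp(-qT) * N(-d1)
N(-d1) = 0.47474720; N(-d2) = 0.71188920
P = 50.3700 * 0.99004983 * 0.71188920 - 44.3100 * 0.96464029 * 0.47474720 = 15.2088

Answer: Price = 15.2088


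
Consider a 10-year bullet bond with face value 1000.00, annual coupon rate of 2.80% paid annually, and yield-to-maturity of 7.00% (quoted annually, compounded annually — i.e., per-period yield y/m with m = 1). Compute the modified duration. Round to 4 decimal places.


Answer: Modified duration = 8.0282

Derivation:
Coupon per period c = face * coupon_rate / m = 28.000000
Periods per year m = 1; per-period yield y/m = 0.070000
Number of cashflows N = 10
Cashflows (t years, CF_t, discount factor 1/(1+y/m)^(m*t), PV):
  t = 1.0000: CF_t = 28.000000, DF = 0.934579, PV = 26.168224
  t = 2.0000: CF_t = 28.000000, DF = 0.873439, PV = 24.456284
  t = 3.0000: CF_t = 28.000000, DF = 0.816298, PV = 22.856341
  t = 4.0000: CF_t = 28.000000, DF = 0.762895, PV = 21.361066
  t = 5.0000: CF_t = 28.000000, DF = 0.712986, PV = 19.963613
  t = 6.0000: CF_t = 28.000000, DF = 0.666342, PV = 18.657582
  t = 7.0000: CF_t = 28.000000, DF = 0.622750, PV = 17.436993
  t = 8.0000: CF_t = 28.000000, DF = 0.582009, PV = 16.296255
  t = 9.0000: CF_t = 28.000000, DF = 0.543934, PV = 15.230145
  t = 10.0000: CF_t = 1028.000000, DF = 0.508349, PV = 522.583072
Price P = sum_t PV_t = 705.009575
First compute Macaulay numerator sum_t t * PV_t:
  t * PV_t at t = 1.0000: 26.168224
  t * PV_t at t = 2.0000: 48.912569
  t * PV_t at t = 3.0000: 68.569022
  t * PV_t at t = 4.0000: 85.444264
  t * PV_t at t = 5.0000: 99.818065
  t * PV_t at t = 6.0000: 111.945494
  t * PV_t at t = 7.0000: 122.058949
  t * PV_t at t = 8.0000: 130.370039
  t * PV_t at t = 9.0000: 137.071303
  t * PV_t at t = 10.0000: 5225.830723
Macaulay duration D = 6056.188652 / 705.009575 = 8.590222
Modified duration = D / (1 + y/m) = 8.590222 / (1 + 0.070000) = 8.028245


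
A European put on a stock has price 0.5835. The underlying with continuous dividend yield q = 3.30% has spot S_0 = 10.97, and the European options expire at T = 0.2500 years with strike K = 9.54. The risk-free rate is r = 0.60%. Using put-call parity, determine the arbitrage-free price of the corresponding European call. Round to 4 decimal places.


Answer: Call price = 1.9377

Derivation:
Put-call parity: C - P = S_0 * exp(-qT) - K * exp(-rT).
S_0 * exp(-qT) = 10.9700 * 0.99178394 = 10.87986980
K * exp(-rT) = 9.5400 * 0.99850112 = 9.52570073
C = P + S*exp(-qT) - K*exp(-rT)
C = 0.5835 + 10.87986980 - 9.52570073 = 1.9377


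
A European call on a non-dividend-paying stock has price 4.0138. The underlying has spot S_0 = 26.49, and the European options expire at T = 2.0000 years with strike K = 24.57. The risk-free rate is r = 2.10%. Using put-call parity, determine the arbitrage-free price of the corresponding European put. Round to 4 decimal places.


Answer: Put price = 1.0832

Derivation:
Put-call parity: C - P = S_0 * exp(-qT) - K * exp(-rT).
S_0 * exp(-qT) = 26.4900 * 1.00000000 = 26.49000000
K * exp(-rT) = 24.5700 * 0.95886978 = 23.55943051
P = C - S*exp(-qT) + K*exp(-rT)
P = 4.0138 - 26.49000000 + 23.55943051 = 1.0832


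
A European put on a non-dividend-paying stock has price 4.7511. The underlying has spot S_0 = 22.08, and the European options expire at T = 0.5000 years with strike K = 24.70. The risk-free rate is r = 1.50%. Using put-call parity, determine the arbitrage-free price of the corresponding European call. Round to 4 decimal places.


Put-call parity: C - P = S_0 * exp(-qT) - K * exp(-rT).
S_0 * exp(-qT) = 22.0800 * 1.00000000 = 22.08000000
K * exp(-rT) = 24.7000 * 0.99252805 = 24.51544295
C = P + S*exp(-qT) - K*exp(-rT)
C = 4.7511 + 22.08000000 - 24.51544295 = 2.3157

Answer: Call price = 2.3157


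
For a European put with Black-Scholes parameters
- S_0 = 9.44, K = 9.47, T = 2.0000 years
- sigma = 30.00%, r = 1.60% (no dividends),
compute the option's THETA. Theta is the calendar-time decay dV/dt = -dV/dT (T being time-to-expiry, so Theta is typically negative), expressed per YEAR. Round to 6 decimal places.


Answer: Theta = -0.302296

Derivation:
d1 = 0.2800780969; d2 = -0.1441859718
phi(d1) = 0.3835979027; exp(-qT) = 1.0000000000; exp(-rT) = 0.9685065821
Theta = -S*exp(-qT)*phi(d1)*sigma/(2*sqrt(T)) + r*K*exp(-rT)*N(-d2) - q*S*exp(-qT)*N(-d1)
N(-d1) = 0.3897087943; N(-d2) = 0.5573231910; sqrt(T) = 1.4142135624
Term 1 = -9.4400 * 1.0000000000 * 0.3835979027 * 0.3000 / (2 * 1.4142135624) = -0.3840824644
Term 2 = 0.0160 * 9.4700 * 0.9685065821 * 0.5573231910 = 0.0817861290
Term 3 = 0 (no dividend yield, q = 0)
Theta = -0.3840824644 + (0.0817861290) + (0.0000000000) = -0.302296


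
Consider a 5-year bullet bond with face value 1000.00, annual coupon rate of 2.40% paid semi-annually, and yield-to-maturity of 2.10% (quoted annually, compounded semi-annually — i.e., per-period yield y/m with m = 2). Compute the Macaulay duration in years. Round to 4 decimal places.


Answer: Macaulay duration = 4.7437 years

Derivation:
Coupon per period c = face * coupon_rate / m = 12.000000
Periods per year m = 2; per-period yield y/m = 0.010500
Number of cashflows N = 10
Cashflows (t years, CF_t, discount factor 1/(1+y/m)^(m*t), PV):
  t = 0.5000: CF_t = 12.000000, DF = 0.989609, PV = 11.875309
  t = 1.0000: CF_t = 12.000000, DF = 0.979326, PV = 11.751914
  t = 1.5000: CF_t = 12.000000, DF = 0.969150, PV = 11.629801
  t = 2.0000: CF_t = 12.000000, DF = 0.959080, PV = 11.508957
  t = 2.5000: CF_t = 12.000000, DF = 0.949114, PV = 11.389369
  t = 3.0000: CF_t = 12.000000, DF = 0.939252, PV = 11.271023
  t = 3.5000: CF_t = 12.000000, DF = 0.929492, PV = 11.153907
  t = 4.0000: CF_t = 12.000000, DF = 0.919834, PV = 11.038008
  t = 4.5000: CF_t = 12.000000, DF = 0.910276, PV = 10.923313
  t = 5.0000: CF_t = 1012.000000, DF = 0.900818, PV = 911.627325
Price P = sum_t PV_t = 1014.168927
Macaulay numerator sum_t t * PV_t:
  t * PV_t at t = 0.5000: 5.937655
  t * PV_t at t = 1.0000: 11.751914
  t * PV_t at t = 1.5000: 17.444702
  t * PV_t at t = 2.0000: 23.017914
  t * PV_t at t = 2.5000: 28.473422
  t * PV_t at t = 3.0000: 33.813069
  t * PV_t at t = 3.5000: 39.038675
  t * PV_t at t = 4.0000: 44.152032
  t * PV_t at t = 4.5000: 49.154909
  t * PV_t at t = 5.0000: 4558.136623
Macaulay duration D = (sum_t t * PV_t) / P = 4810.920915 / 1014.168927 = 4.743708


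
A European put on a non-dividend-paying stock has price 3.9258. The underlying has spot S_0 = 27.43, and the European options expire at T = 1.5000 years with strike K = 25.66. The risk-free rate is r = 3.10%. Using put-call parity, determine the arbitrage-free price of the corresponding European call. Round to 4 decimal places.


Answer: Call price = 6.8617

Derivation:
Put-call parity: C - P = S_0 * exp(-qT) - K * exp(-rT).
S_0 * exp(-qT) = 27.4300 * 1.00000000 = 27.43000000
K * exp(-rT) = 25.6600 * 0.95456456 = 24.49412662
C = P + S*exp(-qT) - K*exp(-rT)
C = 3.9258 + 27.43000000 - 24.49412662 = 6.8617


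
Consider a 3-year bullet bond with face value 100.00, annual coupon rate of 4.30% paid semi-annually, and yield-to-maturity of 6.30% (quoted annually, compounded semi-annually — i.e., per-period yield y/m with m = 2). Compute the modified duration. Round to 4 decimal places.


Coupon per period c = face * coupon_rate / m = 2.150000
Periods per year m = 2; per-period yield y/m = 0.031500
Number of cashflows N = 6
Cashflows (t years, CF_t, discount factor 1/(1+y/m)^(m*t), PV):
  t = 0.5000: CF_t = 2.150000, DF = 0.969462, PV = 2.084343
  t = 1.0000: CF_t = 2.150000, DF = 0.939856, PV = 2.020691
  t = 1.5000: CF_t = 2.150000, DF = 0.911155, PV = 1.958983
  t = 2.0000: CF_t = 2.150000, DF = 0.883330, PV = 1.899160
  t = 2.5000: CF_t = 2.150000, DF = 0.856355, PV = 1.841163
  t = 3.0000: CF_t = 102.150000, DF = 0.830204, PV = 84.805297
Price P = sum_t PV_t = 94.609638
First compute Macaulay numerator sum_t t * PV_t:
  t * PV_t at t = 0.5000: 1.042172
  t * PV_t at t = 1.0000: 2.020691
  t * PV_t at t = 1.5000: 2.938475
  t * PV_t at t = 2.0000: 3.798320
  t * PV_t at t = 2.5000: 4.602908
  t * PV_t at t = 3.0000: 254.415890
Macaulay duration D = 268.818456 / 94.609638 = 2.841343
Modified duration = D / (1 + y/m) = 2.841343 / (1 + 0.031500) = 2.754574

Answer: Modified duration = 2.7546


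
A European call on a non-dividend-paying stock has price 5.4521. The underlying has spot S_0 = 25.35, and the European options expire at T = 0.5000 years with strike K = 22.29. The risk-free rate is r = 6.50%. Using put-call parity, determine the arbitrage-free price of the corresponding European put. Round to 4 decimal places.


Put-call parity: C - P = S_0 * exp(-qT) - K * exp(-rT).
S_0 * exp(-qT) = 25.3500 * 1.00000000 = 25.35000000
K * exp(-rT) = 22.2900 * 0.96802245 = 21.57722041
P = C - S*exp(-qT) + K*exp(-rT)
P = 5.4521 - 25.35000000 + 21.57722041 = 1.6793

Answer: Put price = 1.6793


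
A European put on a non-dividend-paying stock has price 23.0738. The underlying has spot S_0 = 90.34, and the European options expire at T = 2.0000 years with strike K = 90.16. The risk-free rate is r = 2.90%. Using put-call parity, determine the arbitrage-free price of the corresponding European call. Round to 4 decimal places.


Answer: Call price = 28.3343

Derivation:
Put-call parity: C - P = S_0 * exp(-qT) - K * exp(-rT).
S_0 * exp(-qT) = 90.3400 * 1.00000000 = 90.34000000
K * exp(-rT) = 90.1600 * 0.94364995 = 85.07947926
C = P + S*exp(-qT) - K*exp(-rT)
C = 23.0738 + 90.34000000 - 85.07947926 = 28.3343


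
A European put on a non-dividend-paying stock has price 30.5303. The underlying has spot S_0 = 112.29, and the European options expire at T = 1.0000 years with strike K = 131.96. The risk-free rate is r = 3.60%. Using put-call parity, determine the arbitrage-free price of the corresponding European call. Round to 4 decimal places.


Answer: Call price = 15.5264

Derivation:
Put-call parity: C - P = S_0 * exp(-qT) - K * exp(-rT).
S_0 * exp(-qT) = 112.2900 * 1.00000000 = 112.29000000
K * exp(-rT) = 131.9600 * 0.96464029 = 127.29393313
C = P + S*exp(-qT) - K*exp(-rT)
C = 30.5303 + 112.29000000 - 127.29393313 = 15.5264


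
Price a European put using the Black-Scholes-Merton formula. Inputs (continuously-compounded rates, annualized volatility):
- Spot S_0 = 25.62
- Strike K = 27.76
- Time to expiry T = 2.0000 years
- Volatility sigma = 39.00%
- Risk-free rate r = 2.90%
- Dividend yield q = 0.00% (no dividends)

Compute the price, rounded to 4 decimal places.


d1 = (ln(S/K) + (r - q + 0.5*sigma^2) * T) / (sigma * sqrt(T)) = 0.23547954
d2 = d1 - sigma * sqrt(T) = -0.31606375
exp(-rT) = 0.94364995; exp(-qT) = 1.00000000
P = K * exp(-rT) * N(-d2) - S_0 * exp(-qT) * N(-d1)
N(-d1) = 0.40691828; N(-d2) = 0.62402294
P = 27.7600 * 0.94364995 * 0.62402294 - 25.6200 * 1.00000000 * 0.40691828 = 5.9215

Answer: Price = 5.9215


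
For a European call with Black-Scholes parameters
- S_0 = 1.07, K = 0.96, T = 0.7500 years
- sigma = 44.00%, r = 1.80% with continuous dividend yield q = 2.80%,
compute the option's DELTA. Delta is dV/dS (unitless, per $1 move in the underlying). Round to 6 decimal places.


d1 = 0.4555310498; d2 = 0.0744798721
phi(d1) = 0.3596252356; exp(-qT) = 0.9792189646; exp(-rT) = 0.9865907163
N(d1) = 0.6756363826
Delta = exp(-qT) * N(d1) = 0.9792189646 * 0.6756363826 = 0.661596

Answer: Delta = 0.661596


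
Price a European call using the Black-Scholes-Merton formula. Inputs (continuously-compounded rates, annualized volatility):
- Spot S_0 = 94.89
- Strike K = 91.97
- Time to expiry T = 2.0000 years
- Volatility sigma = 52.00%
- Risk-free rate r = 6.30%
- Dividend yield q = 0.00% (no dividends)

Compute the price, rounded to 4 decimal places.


Answer: Price = 32.6952

Derivation:
d1 = (ln(S/K) + (r - q + 0.5*sigma^2) * T) / (sigma * sqrt(T)) = 0.58153534
d2 = d1 - sigma * sqrt(T) = -0.15385571
exp(-rT) = 0.88161485; exp(-qT) = 1.00000000
C = S_0 * exp(-qT) * N(d1) - K * exp(-rT) * N(d2)
N(d1) = 0.71956015; N(d2) = 0.43886175
C = 94.8900 * 1.00000000 * 0.71956015 - 91.9700 * 0.88161485 * 0.43886175 = 32.6952


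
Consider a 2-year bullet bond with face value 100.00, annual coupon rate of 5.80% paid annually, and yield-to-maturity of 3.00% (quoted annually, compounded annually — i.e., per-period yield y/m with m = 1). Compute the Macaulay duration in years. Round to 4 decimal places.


Coupon per period c = face * coupon_rate / m = 5.800000
Periods per year m = 1; per-period yield y/m = 0.030000
Number of cashflows N = 2
Cashflows (t years, CF_t, discount factor 1/(1+y/m)^(m*t), PV):
  t = 1.0000: CF_t = 5.800000, DF = 0.970874, PV = 5.631068
  t = 2.0000: CF_t = 105.800000, DF = 0.942596, PV = 99.726647
Price P = sum_t PV_t = 105.357715
Macaulay numerator sum_t t * PV_t:
  t * PV_t at t = 1.0000: 5.631068
  t * PV_t at t = 2.0000: 199.453294
Macaulay duration D = (sum_t t * PV_t) / P = 205.084362 / 105.357715 = 1.946553

Answer: Macaulay duration = 1.9466 years


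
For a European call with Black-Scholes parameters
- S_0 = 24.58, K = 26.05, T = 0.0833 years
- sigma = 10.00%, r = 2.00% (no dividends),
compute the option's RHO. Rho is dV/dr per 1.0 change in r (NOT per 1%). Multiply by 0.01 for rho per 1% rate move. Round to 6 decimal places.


d1 = -1.9403599806; d2 = -1.9692217200
phi(d1) = 0.0607227437; exp(-qT) = 1.0000000000; exp(-rT) = 0.9983353870
N(d2) = 0.0244638179
Rho = K*T*exp(-rT)*N(d2) = 26.0500 * 0.0833 * 0.9983353870 * 0.0244638179 = 0.052997

Answer: Rho = 0.052997


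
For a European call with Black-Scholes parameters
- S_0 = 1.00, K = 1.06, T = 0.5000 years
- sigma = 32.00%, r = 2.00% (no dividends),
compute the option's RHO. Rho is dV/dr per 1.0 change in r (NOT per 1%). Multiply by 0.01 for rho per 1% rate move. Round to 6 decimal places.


Answer: Rho = 0.195219

Derivation:
d1 = -0.1001833666; d2 = -0.3264575366
phi(d1) = 0.3969452621; exp(-qT) = 1.0000000000; exp(-rT) = 0.9900498337
N(d2) = 0.3720391059
Rho = K*T*exp(-rT)*N(d2) = 1.0600 * 0.5000 * 0.9900498337 * 0.3720391059 = 0.195219


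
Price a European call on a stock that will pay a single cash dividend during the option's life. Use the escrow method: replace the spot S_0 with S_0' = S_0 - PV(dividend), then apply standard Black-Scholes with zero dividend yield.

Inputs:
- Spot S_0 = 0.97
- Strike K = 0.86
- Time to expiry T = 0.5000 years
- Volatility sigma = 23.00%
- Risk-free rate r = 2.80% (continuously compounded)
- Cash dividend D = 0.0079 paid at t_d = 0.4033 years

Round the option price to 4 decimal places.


Answer: Price = 0.1325

Derivation:
PV(D) = D * exp(-r * t_d) = 0.0079 * 0.98877112 = 0.00781129
S_0' = S_0 - PV(D) = 0.9700 - 0.00781129 = 0.96218871
d1 = (ln(S_0'/K) + (r + sigma^2/2)*T) / (sigma*sqrt(T)) = 0.85777097
d2 = d1 - sigma*sqrt(T) = 0.69513641
exp(-rT) = 0.98609754
N(d1) = 0.80449053; N(d2) = 0.75651509
C = S_0' * N(d1) - K * exp(-rT) * N(d2) = 0.96218871 * 0.80449053 - 0.8600 * 0.98609754 * 0.75651509 = 0.1325


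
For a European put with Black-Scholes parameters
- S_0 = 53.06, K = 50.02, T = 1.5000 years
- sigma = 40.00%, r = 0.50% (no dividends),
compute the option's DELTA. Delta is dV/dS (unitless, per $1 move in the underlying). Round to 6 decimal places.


d1 = 0.3806923948; d2 = -0.1092055537
phi(d1) = 0.3710561490; exp(-qT) = 1.0000000000; exp(-rT) = 0.9925280548
N(-d1) = 0.3517157564
Delta = -exp(-qT) * N(-d1) = -1.0000000000 * 0.3517157564 = -0.351716

Answer: Delta = -0.351716


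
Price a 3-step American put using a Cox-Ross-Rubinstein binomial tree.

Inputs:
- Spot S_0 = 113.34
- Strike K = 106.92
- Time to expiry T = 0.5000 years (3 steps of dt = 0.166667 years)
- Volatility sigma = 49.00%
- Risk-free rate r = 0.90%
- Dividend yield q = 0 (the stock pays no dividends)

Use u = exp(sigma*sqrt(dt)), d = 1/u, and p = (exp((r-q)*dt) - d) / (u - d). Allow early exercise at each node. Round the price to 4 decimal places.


dt = T/N = 0.166667
u = exp(sigma*sqrt(dt)) = 1.221454; d = 1/u = 0.818697
p = (exp((r-q)*dt) - d) / (u - d) = 0.453883
Discount per step: exp(-r*dt) = 0.998501
Stock lattice S(k, i) with i counting down-moves:
  k=0: S(0,0) = 113.3400
  k=1: S(1,0) = 138.4396; S(1,1) = 92.7911
  k=2: S(2,0) = 169.0975; S(2,1) = 113.3400; S(2,2) = 75.9677
  k=3: S(3,0) = 206.5448; S(3,1) = 138.4396; S(3,2) = 92.7911; S(3,3) = 62.1945
Terminal payoffs V(N, i) = max(K - S_T, 0):
  V(3,0) = 0.000000; V(3,1) = 0.000000; V(3,2) = 14.128922; V(3,3) = 44.725463
Backward induction: V(k, i) = exp(-r*dt) * [p * V(k+1, i) + (1-p) * V(k+1, i+1)]; then take max(V_cont, immediate exercise) for American.
  V(2,0) = exp(-r*dt) * [p*0.000000 + (1-p)*0.000000] = 0.000000; exercise = 0.000000; V(2,0) = max -> 0.000000
  V(2,1) = exp(-r*dt) * [p*0.000000 + (1-p)*14.128922] = 7.704482; exercise = 0.000000; V(2,1) = max -> 7.704482
  V(2,2) = exp(-r*dt) * [p*14.128922 + (1-p)*44.725463] = 30.791996; exercise = 30.952256; V(2,2) = max -> 30.952256
  V(1,0) = exp(-r*dt) * [p*0.000000 + (1-p)*7.704482] = 4.201243; exercise = 0.000000; V(1,0) = max -> 4.201243
  V(1,1) = exp(-r*dt) * [p*7.704482 + (1-p)*30.952256] = 20.369913; exercise = 14.128922; V(1,1) = max -> 20.369913
  V(0,0) = exp(-r*dt) * [p*4.201243 + (1-p)*20.369913] = 13.011700; exercise = 0.000000; V(0,0) = max -> 13.011700

Answer: Price = V(0,0) = 13.0117


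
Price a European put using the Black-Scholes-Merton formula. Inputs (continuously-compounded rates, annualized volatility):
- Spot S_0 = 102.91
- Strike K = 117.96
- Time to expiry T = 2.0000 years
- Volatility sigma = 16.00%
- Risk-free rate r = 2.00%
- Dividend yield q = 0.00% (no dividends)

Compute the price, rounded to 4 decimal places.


Answer: Price = 15.8196

Derivation:
d1 = (ln(S/K) + (r - q + 0.5*sigma^2) * T) / (sigma * sqrt(T)) = -0.31329588
d2 = d1 - sigma * sqrt(T) = -0.53957005
exp(-rT) = 0.96078944; exp(-qT) = 1.00000000
P = K * exp(-rT) * N(-d2) - S_0 * exp(-qT) * N(-d1)
N(-d1) = 0.62297206; N(-d2) = 0.70525321
P = 117.9600 * 0.96078944 * 0.70525321 - 102.9100 * 1.00000000 * 0.62297206 = 15.8196


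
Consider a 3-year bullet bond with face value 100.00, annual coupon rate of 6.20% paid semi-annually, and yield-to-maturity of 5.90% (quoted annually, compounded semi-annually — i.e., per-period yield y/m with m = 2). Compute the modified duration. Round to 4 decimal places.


Answer: Modified duration = 2.7046

Derivation:
Coupon per period c = face * coupon_rate / m = 3.100000
Periods per year m = 2; per-period yield y/m = 0.029500
Number of cashflows N = 6
Cashflows (t years, CF_t, discount factor 1/(1+y/m)^(m*t), PV):
  t = 0.5000: CF_t = 3.100000, DF = 0.971345, PV = 3.011170
  t = 1.0000: CF_t = 3.100000, DF = 0.943512, PV = 2.924886
  t = 1.5000: CF_t = 3.100000, DF = 0.916476, PV = 2.841075
  t = 2.0000: CF_t = 3.100000, DF = 0.890214, PV = 2.759665
  t = 2.5000: CF_t = 3.100000, DF = 0.864706, PV = 2.680587
  t = 3.0000: CF_t = 103.100000, DF = 0.839928, PV = 86.596544
Price P = sum_t PV_t = 100.813927
First compute Macaulay numerator sum_t t * PV_t:
  t * PV_t at t = 0.5000: 1.505585
  t * PV_t at t = 1.0000: 2.924886
  t * PV_t at t = 1.5000: 4.261612
  t * PV_t at t = 2.0000: 5.519329
  t * PV_t at t = 2.5000: 6.701468
  t * PV_t at t = 3.0000: 259.789632
Macaulay duration D = 280.702512 / 100.813927 = 2.784362
Modified duration = D / (1 + y/m) = 2.784362 / (1 + 0.029500) = 2.704577


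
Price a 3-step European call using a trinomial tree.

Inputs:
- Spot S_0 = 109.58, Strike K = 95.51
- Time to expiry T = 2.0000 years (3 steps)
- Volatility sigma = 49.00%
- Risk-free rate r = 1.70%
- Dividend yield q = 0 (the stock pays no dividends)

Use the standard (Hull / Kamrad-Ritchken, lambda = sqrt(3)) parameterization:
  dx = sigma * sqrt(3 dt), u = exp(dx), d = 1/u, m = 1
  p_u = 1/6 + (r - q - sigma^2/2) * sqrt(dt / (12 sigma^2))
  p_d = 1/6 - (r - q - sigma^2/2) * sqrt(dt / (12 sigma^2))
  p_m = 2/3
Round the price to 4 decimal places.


Answer: Price = V(0,0) = 35.4177

Derivation:
dt = T/N = 0.666667; dx = sigma*sqrt(3*dt) = 0.692965
u = exp(dx) = 1.999635; d = 1/u = 0.500091
p_u = 0.117097, p_m = 0.666667, p_d = 0.216236
Discount per step: exp(-r*dt) = 0.988731
Stock lattice S(k, j) with j the centered position index:
  k=0: S(0,+0) = 109.5800
  k=1: S(1,-1) = 54.8000; S(1,+0) = 109.5800; S(1,+1) = 219.1200
  k=2: S(2,-2) = 27.4050; S(2,-1) = 54.8000; S(2,+0) = 109.5800; S(2,+1) = 219.1200; S(2,+2) = 438.1600
  k=3: S(3,-3) = 13.7050; S(3,-2) = 27.4050; S(3,-1) = 54.8000; S(3,+0) = 109.5800; S(3,+1) = 219.1200; S(3,+2) = 438.1600; S(3,+3) = 876.1601
Terminal payoffs V(N, j) = max(S_T - K, 0):
  V(3,-3) = 0.000000; V(3,-2) = 0.000000; V(3,-1) = 0.000000; V(3,+0) = 14.070000; V(3,+1) = 123.609999; V(3,+2) = 342.650012; V(3,+3) = 780.650079
Backward induction: V(k, j) = exp(-r*dt) * [p_u * V(k+1, j+1) + p_m * V(k+1, j) + p_d * V(k+1, j-1)]
  V(2,-2) = exp(-r*dt) * [p_u*0.000000 + p_m*0.000000 + p_d*0.000000] = 0.000000
  V(2,-1) = exp(-r*dt) * [p_u*14.070000 + p_m*0.000000 + p_d*0.000000] = 1.628988
  V(2,+0) = exp(-r*dt) * [p_u*123.609999 + p_m*14.070000 + p_d*0.000000] = 23.585542
  V(2,+1) = exp(-r*dt) * [p_u*342.650012 + p_m*123.609999 + p_d*14.070000] = 124.157293
  V(2,+2) = exp(-r*dt) * [p_u*780.650079 + p_m*342.650012 + p_d*123.609999] = 342.668455
  V(1,-1) = exp(-r*dt) * [p_u*23.585542 + p_m*1.628988 + p_d*0.000000] = 3.804427
  V(1,+0) = exp(-r*dt) * [p_u*124.157293 + p_m*23.585542 + p_d*1.628988] = 30.269388
  V(1,+1) = exp(-r*dt) * [p_u*342.668455 + p_m*124.157293 + p_d*23.585542] = 126.554596
  V(0,+0) = exp(-r*dt) * [p_u*126.554596 + p_m*30.269388 + p_d*3.804427] = 35.417731


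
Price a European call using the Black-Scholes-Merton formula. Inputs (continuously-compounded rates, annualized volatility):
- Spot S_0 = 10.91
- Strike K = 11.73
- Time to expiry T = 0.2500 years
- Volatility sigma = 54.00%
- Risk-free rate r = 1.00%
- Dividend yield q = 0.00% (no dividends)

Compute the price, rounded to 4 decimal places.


d1 = (ln(S/K) + (r - q + 0.5*sigma^2) * T) / (sigma * sqrt(T)) = -0.12414764
d2 = d1 - sigma * sqrt(T) = -0.39414764
exp(-rT) = 0.99750312; exp(-qT) = 1.00000000
C = S_0 * exp(-qT) * N(d1) - K * exp(-rT) * N(d2)
N(d1) = 0.45059919; N(d2) = 0.34673602
C = 10.9100 * 1.00000000 * 0.45059919 - 11.7300 * 0.99750312 * 0.34673602 = 0.8590

Answer: Price = 0.8590


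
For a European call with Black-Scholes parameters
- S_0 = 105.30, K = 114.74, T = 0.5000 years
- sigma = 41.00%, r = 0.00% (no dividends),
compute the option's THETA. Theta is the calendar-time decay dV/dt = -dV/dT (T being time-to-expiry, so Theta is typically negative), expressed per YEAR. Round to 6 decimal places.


d1 = -0.1511838450; d2 = -0.4410976253
phi(d1) = 0.3944090104; exp(-qT) = 1.0000000000; exp(-rT) = 1.0000000000
Theta = -S*exp(-qT)*phi(d1)*sigma/(2*sqrt(T)) - r*K*exp(-rT)*N(d2) + q*S*exp(-qT)*N(d1)
N(d1) = 0.4399153468; N(d2) = 0.3295711613; sqrt(T) = 0.7071067812
Term 1 = -105.3000 * 1.0000000000 * 0.3944090104 * 0.4100 / (2 * 0.7071067812) = -12.0404871363
Term 2 = -0.0000 * 114.7400 * 1.0000000000 * 0.3295711613 = -0.0000000000
Term 3 = 0 (no dividend yield, q = 0)
Theta = -12.0404871363 + (-0.0000000000) + (0.0000000000) = -12.040487

Answer: Theta = -12.040487


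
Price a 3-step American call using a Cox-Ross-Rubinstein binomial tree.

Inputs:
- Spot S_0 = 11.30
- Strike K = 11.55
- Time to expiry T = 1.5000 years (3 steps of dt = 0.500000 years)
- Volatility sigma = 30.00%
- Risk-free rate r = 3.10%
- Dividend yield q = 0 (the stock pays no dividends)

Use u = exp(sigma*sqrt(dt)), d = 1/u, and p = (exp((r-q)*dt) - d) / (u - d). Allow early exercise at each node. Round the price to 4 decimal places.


dt = T/N = 0.500000
u = exp(sigma*sqrt(dt)) = 1.236311; d = 1/u = 0.808858
p = (exp((r-q)*dt) - d) / (u - d) = 0.483709
Discount per step: exp(-r*dt) = 0.984620
Stock lattice S(k, i) with i counting down-moves:
  k=0: S(0,0) = 11.3000
  k=1: S(1,0) = 13.9703; S(1,1) = 9.1401
  k=2: S(2,0) = 17.2717; S(2,1) = 11.3000; S(2,2) = 7.3930
  k=3: S(3,0) = 21.3531; S(3,1) = 13.9703; S(3,2) = 9.1401; S(3,3) = 5.9799
Terminal payoffs V(N, i) = max(S_T - K, 0):
  V(3,0) = 9.803141; V(3,1) = 2.420316; V(3,2) = 0.000000; V(3,3) = 0.000000
Backward induction: V(k, i) = exp(-r*dt) * [p * V(k+1, i) + (1-p) * V(k+1, i+1)]; then take max(V_cont, immediate exercise) for American.
  V(2,0) = exp(-r*dt) * [p*9.803141 + (1-p)*2.420316] = 5.899301; exercise = 5.721656; V(2,0) = max -> 5.899301
  V(2,1) = exp(-r*dt) * [p*2.420316 + (1-p)*0.000000] = 1.152721; exercise = 0.000000; V(2,1) = max -> 1.152721
  V(2,2) = exp(-r*dt) * [p*0.000000 + (1-p)*0.000000] = 0.000000; exercise = 0.000000; V(2,2) = max -> 0.000000
  V(1,0) = exp(-r*dt) * [p*5.899301 + (1-p)*1.152721] = 3.395641; exercise = 2.420316; V(1,0) = max -> 3.395641
  V(1,1) = exp(-r*dt) * [p*1.152721 + (1-p)*0.000000] = 0.549006; exercise = 0.000000; V(1,1) = max -> 0.549006
  V(0,0) = exp(-r*dt) * [p*3.395641 + (1-p)*0.549006] = 1.896326; exercise = 0.000000; V(0,0) = max -> 1.896326

Answer: Price = V(0,0) = 1.8963


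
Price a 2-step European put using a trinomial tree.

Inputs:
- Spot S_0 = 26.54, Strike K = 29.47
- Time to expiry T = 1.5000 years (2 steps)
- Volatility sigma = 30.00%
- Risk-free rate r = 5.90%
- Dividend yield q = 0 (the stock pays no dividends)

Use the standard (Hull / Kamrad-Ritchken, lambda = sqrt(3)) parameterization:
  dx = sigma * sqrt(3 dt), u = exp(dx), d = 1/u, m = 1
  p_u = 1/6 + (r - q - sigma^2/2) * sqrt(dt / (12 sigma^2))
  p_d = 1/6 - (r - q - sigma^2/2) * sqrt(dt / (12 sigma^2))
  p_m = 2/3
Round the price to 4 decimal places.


Answer: Price = V(0,0) = 4.1244

Derivation:
dt = T/N = 0.750000; dx = sigma*sqrt(3*dt) = 0.450000
u = exp(dx) = 1.568312; d = 1/u = 0.637628
p_u = 0.178333, p_m = 0.666667, p_d = 0.155000
Discount per step: exp(-r*dt) = 0.956715
Stock lattice S(k, j) with j the centered position index:
  k=0: S(0,+0) = 26.5400
  k=1: S(1,-1) = 16.9227; S(1,+0) = 26.5400; S(1,+1) = 41.6230
  k=2: S(2,-2) = 10.7904; S(2,-1) = 16.9227; S(2,+0) = 26.5400; S(2,+1) = 41.6230; S(2,+2) = 65.2779
Terminal payoffs V(N, j) = max(K - S_T, 0):
  V(2,-2) = 18.679641; V(2,-1) = 12.547349; V(2,+0) = 2.930000; V(2,+1) = 0.000000; V(2,+2) = 0.000000
Backward induction: V(k, j) = exp(-r*dt) * [p_u * V(k+1, j+1) + p_m * V(k+1, j) + p_d * V(k+1, j-1)]
  V(1,-1) = exp(-r*dt) * [p_u*2.930000 + p_m*12.547349 + p_d*18.679641] = 11.272741
  V(1,+0) = exp(-r*dt) * [p_u*0.000000 + p_m*2.930000 + p_d*12.547349] = 3.729439
  V(1,+1) = exp(-r*dt) * [p_u*0.000000 + p_m*0.000000 + p_d*2.930000] = 0.434492
  V(0,+0) = exp(-r*dt) * [p_u*0.434492 + p_m*3.729439 + p_d*11.272741] = 4.124447


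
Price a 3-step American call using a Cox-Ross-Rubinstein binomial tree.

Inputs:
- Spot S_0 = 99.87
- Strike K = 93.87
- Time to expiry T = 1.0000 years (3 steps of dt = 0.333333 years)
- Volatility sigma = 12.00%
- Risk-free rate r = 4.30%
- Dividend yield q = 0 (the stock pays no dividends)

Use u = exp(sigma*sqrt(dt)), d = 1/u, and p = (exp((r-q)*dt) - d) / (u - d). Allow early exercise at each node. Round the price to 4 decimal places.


Answer: Price = V(0,0) = 11.0092

Derivation:
dt = T/N = 0.333333
u = exp(sigma*sqrt(dt)) = 1.071738; d = 1/u = 0.933063
p = (exp((r-q)*dt) - d) / (u - d) = 0.586790
Discount per step: exp(-r*dt) = 0.985769
Stock lattice S(k, i) with i counting down-moves:
  k=0: S(0,0) = 99.8700
  k=1: S(1,0) = 107.0345; S(1,1) = 93.1851
  k=2: S(2,0) = 114.7130; S(2,1) = 99.8700; S(2,2) = 86.9476
  k=3: S(3,0) = 122.9423; S(3,1) = 107.0345; S(3,2) = 93.1851; S(3,3) = 81.1276
Terminal payoffs V(N, i) = max(S_T - K, 0):
  V(3,0) = 29.072337; V(3,1) = 13.164517; V(3,2) = 0.000000; V(3,3) = 0.000000
Backward induction: V(k, i) = exp(-r*dt) * [p * V(k+1, i) + (1-p) * V(k+1, i+1)]; then take max(V_cont, immediate exercise) for American.
  V(2,0) = exp(-r*dt) * [p*29.072337 + (1-p)*13.164517] = 22.178879; exercise = 20.843006; V(2,0) = max -> 22.178879
  V(2,1) = exp(-r*dt) * [p*13.164517 + (1-p)*0.000000] = 7.614874; exercise = 6.000000; V(2,1) = max -> 7.614874
  V(2,2) = exp(-r*dt) * [p*0.000000 + (1-p)*0.000000] = 0.000000; exercise = 0.000000; V(2,2) = max -> 0.000000
  V(1,0) = exp(-r*dt) * [p*22.178879 + (1-p)*7.614874] = 15.930898; exercise = 13.164517; V(1,0) = max -> 15.930898
  V(1,1) = exp(-r*dt) * [p*7.614874 + (1-p)*0.000000] = 4.404742; exercise = 0.000000; V(1,1) = max -> 4.404742
  V(0,0) = exp(-r*dt) * [p*15.930898 + (1-p)*4.404742] = 11.009239; exercise = 6.000000; V(0,0) = max -> 11.009239
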